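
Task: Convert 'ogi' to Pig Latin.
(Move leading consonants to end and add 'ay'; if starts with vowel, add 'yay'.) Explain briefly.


'ogi' starts with a vowel, so add 'yay': 'ogiyay'.

ogiyay


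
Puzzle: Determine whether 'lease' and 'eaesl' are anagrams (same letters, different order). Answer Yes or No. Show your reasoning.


Sorted letters of 'lease': 'aeels'
Sorted letters of 'eaesl': 'aeels'
They match.

Yes


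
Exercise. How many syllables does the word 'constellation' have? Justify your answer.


Break 'constellation' into syllables: con-stel-la-tion -> con | stel | la | tion = 4 syllables

4 syllables


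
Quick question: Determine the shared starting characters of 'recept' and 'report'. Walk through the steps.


Compare from the start: 2 characters match: 're'. Mismatch at position 3: 'c' vs 'p'.

re


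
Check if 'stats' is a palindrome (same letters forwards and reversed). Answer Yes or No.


Forward: 'stats'
Reversed: 'stats'
They are identical.

Yes


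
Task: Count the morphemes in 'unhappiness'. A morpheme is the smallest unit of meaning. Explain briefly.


Decomposition: un- (prefix) + happy (root) + -ness (suffix) = 3 morpheme(s)

3 morphemes


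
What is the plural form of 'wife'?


Apply rule: Change -fe to -ves. 'wife' becomes 'wives'.

wives


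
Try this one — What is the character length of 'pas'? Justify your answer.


Spell out 'pas' and number each letter: p(1), a(2), s(3). Total: 3 letters.

3


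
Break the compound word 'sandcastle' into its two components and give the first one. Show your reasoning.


Split 'sandcastle' into 'sand' + 'castle'. The first part is 'sand'.

sand


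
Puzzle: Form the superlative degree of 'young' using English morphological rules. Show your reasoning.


Apply superlative formation (add -est): 'young' -> 'youngest'.

youngest


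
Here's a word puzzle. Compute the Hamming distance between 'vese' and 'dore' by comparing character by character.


Alignment:
Position 1: 'v' vs 'd' = DIFFER
Position 2: 'e' vs 'o' = DIFFER
Position 3: 's' vs 'r' = DIFFER
Position 4: 'e' vs 'e' = match
Total differences: 3

3


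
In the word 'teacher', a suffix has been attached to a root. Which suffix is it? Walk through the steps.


The word 'teacher' = 'teach' (root) + '-er' (suffix). The suffix is '-er'.

er


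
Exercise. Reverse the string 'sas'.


Reverse 'sas' character by character: 'sas'.

sas


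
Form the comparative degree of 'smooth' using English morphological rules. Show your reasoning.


Apply comparative formation (add -er): 'smooth' -> 'smoother'.

smoother


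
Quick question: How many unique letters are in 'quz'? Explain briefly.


Unique letters in 'quz': {q, u, z} = 3 distinct letters.

3


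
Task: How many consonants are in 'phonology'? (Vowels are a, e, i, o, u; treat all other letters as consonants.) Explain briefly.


Consonants in 'phonology': p, h, n, l, g, y = 6 consonants.

6


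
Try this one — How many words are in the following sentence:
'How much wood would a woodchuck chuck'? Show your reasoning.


Split into words: How | much | wood | would | a | woodchuck | chuck = 7 words.

7


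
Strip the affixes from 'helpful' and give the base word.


Remove suffix '-ful' from 'helpful' to get root 'help'.

help


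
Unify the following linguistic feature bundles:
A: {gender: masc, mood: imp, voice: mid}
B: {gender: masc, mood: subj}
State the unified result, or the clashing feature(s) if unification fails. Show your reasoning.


Compare features:
gender: A=masc vs B=masc -> unified: masc
mood: A=imp vs B=subj -> CLASH
voice: A=mid vs B=_ -> unified: mid
Clash detected on feature 'mood' (imp vs subj); unification fails.

CLASH on 'mood' (imp vs subj)


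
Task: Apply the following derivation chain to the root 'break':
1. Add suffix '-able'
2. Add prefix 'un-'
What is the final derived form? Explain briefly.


Step 1: Add suffix '-able' to 'break' = 'breakable'
Step 2: Add prefix 'un-' to 'breakable' = 'unbreakable'

unbreakable


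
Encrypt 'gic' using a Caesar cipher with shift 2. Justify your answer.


Shift each letter by 2: g -> i, i -> k, c -> e. Result: 'ike'.

ike


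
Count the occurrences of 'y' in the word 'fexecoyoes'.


Letter 'y' in 'fexecoyoes': found at position(s) 7 = 1 occurrence(s).

1


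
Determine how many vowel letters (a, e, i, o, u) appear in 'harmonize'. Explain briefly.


Vowels in 'harmonize': a, o, i, e = 4 vowels.

4


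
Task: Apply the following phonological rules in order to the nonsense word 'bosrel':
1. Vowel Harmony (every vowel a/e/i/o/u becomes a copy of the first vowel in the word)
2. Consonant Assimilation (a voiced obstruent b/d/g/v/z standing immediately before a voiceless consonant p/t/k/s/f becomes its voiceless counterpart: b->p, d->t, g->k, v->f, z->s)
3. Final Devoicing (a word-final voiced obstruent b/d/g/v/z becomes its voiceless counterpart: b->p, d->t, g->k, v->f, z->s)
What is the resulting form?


Starting form: 'bosrel'
Rule 1: Vowel Harmony: all vowels become 'o' (matching first vowel). 'bosrel' -> 'bosrol'
Rule 2: Consonant Assimilation: no voiced obstruent (b/d/g/v/z) stands immediately before a voiceless consonant (p/t/k/s/f). No change.
Rule 3: Final Devoicing: final consonant 'l' is not one of the voiced obstruents b/d/g/v/z. No change.
Final form: 'bosrol'

bosrol


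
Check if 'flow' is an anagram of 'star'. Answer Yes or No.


Sorted letters of 'flow': 'flow'
Sorted letters of 'star': 'arst'
They do not match.

No


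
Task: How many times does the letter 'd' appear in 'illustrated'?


Letter 'd' in 'illustrated': found at position(s) 11 = 1 occurrence(s).

1


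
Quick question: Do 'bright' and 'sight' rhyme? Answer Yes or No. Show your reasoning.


Rime (stressed vowel + following sounds) of 'bright': -ight = /aɪt/
Rime of 'sight': -ight = /aɪt/
/aɪt/ and /aɪt/ are the same ending sound, so the words rhyme.

Yes


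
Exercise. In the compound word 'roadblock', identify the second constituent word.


Split 'roadblock' into 'road' + 'block'. The second part is 'block'.

block


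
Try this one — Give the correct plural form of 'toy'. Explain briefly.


Apply rule: Add -s. 'toy' becomes 'toys'.

toys


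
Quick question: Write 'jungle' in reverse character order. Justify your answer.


Reverse 'jungle' character by character: 'elgnuj'.

elgnuj


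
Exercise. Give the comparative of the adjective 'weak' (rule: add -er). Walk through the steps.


Apply comparative formation (add -er): 'weak' -> 'weaker'.

weaker


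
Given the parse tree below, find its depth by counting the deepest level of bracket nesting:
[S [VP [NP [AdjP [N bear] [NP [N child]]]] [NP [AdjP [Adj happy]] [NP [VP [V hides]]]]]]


Count bracket nesting levels:
'[' at pos 0: depth = 1
'[' at pos 3: depth = 2
'[' at pos 7: depth = 3
'[' at pos 11: depth = 4
'[' at pos 17: depth = 5
'[' at pos 26: depth = 5
'[' at pos 30: depth = 6
'[' at pos 43: depth = 3
'[' at pos 47: depth = 4
'[' at pos 53: depth = 5
'[' at pos 66: depth = 4
'[' at pos 70: depth = 5
'[' at pos 74: depth = 6
Maximum depth reached: 6

6


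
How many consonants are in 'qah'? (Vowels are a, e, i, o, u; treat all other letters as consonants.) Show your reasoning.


Consonants in 'qah': q, h = 2 consonants.

2


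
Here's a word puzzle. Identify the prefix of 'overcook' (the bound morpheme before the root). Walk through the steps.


The word 'overcook' = 'over' (prefix) + 'cook' (root). The prefix is 'over'.

over


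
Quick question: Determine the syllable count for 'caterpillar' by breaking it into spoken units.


Break 'caterpillar' into syllables: cat-er-pil-lar -> cat | er | pil | lar = 4 syllables

4 syllables


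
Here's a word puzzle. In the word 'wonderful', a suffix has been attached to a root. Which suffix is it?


The word 'wonderful' = 'wonder' (root) + '-ful' (suffix). The suffix is '-ful'.

ful


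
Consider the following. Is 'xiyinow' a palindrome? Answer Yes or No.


Forward: 'xiyinow'
Reversed: 'woniyix'
They differ.

No


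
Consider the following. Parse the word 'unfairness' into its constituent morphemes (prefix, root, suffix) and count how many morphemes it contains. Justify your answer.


Step 1: Identify prefix: 'un' (meaning: not/reverse)
Step 2: Identify root: 'fair'
Step 3: Identify suffix(es): 'ness'
Decomposition: un- (prefix: not/reverse) + fair (root) + -ness (suffix: state of)
Total morphemes: 3

3 morphemes (un- (prefix: not/reverse) + fair (root) + -ness (suffix: state of))


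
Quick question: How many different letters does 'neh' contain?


Unique letters in 'neh': {e, h, n} = 3 distinct letters.

3


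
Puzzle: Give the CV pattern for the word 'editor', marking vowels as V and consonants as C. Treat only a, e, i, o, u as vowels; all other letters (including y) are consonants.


Letter mapping: e = V, d = C, i = V, t = C, o = V, r = C.

VCVCVC


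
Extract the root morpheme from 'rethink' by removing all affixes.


Remove prefix 're' from 'rethink' to get root 'think'.

think


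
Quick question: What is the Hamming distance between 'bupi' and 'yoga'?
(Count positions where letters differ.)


Alignment:
Position 1: 'b' vs 'y' = DIFFER
Position 2: 'u' vs 'o' = DIFFER
Position 3: 'p' vs 'g' = DIFFER
Position 4: 'i' vs 'a' = DIFFER
Total differences: 4

4


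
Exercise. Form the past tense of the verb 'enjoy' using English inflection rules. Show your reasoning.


Apply rule: Add -ed. 'enjoy' becomes 'enjoyed'.

enjoyed


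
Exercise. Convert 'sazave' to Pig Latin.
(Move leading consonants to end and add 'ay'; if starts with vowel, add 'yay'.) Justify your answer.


'sazave': move consonant cluster 's' to end and add 'ay': 'azavesay'.

azavesay


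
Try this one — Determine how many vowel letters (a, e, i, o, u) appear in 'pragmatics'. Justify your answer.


Vowels in 'pragmatics': a, a, i = 3 vowels.

3


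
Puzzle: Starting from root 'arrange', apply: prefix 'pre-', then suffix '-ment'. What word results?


Step 1: Add prefix 'pre-' to 'arrange' = 'prearrange'
Step 2: Add suffix '-ment' to 'prearrange' = 'prearrangement'

prearrangement


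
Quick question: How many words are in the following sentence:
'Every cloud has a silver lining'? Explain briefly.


Split into words: Every | cloud | has | a | silver | lining = 6 words.

6


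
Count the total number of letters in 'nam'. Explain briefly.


Spell out 'nam' and number each letter: n(1), a(2), m(3). Total: 3 letters.

3


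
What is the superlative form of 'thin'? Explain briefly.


Apply superlative formation (double final consonant, add -est): 'thin' -> 'thinnest'.

thinnest


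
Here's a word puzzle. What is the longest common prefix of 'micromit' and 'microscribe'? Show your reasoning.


Compare from the start: 5 characters match: 'micro'. Mismatch at position 6: 'm' vs 's'.

micro


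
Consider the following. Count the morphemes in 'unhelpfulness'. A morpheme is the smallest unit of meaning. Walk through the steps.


Decomposition: un- (prefix) + help (root) + -ful (suffix) + -ness (suffix) = 4 morpheme(s)

4 morphemes


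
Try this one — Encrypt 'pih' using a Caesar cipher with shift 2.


Shift each letter by 2: p -> r, i -> k, h -> j. Result: 'rkj'.

rkj


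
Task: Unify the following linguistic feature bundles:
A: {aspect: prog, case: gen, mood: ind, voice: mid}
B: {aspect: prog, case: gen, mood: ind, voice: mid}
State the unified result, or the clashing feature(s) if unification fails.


Compare features:
aspect: A=prog vs B=prog -> unified: prog
case: A=gen vs B=gen -> unified: gen
mood: A=ind vs B=ind -> unified: ind
voice: A=mid vs B=mid -> unified: mid
No clashes found.

Unified: {aspect: prog, case: gen, mood: ind, voice: mid}


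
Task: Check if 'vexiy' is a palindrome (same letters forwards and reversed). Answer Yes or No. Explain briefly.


Forward: 'vexiy'
Reversed: 'yixev'
They differ.

No


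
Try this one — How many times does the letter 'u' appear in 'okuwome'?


Letter 'u' in 'okuwome': found at position(s) 3 = 1 occurrence(s).

1


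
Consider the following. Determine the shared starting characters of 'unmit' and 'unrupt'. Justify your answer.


Compare from the start: 2 characters match: 'un'. Mismatch at position 3: 'm' vs 'r'.

un


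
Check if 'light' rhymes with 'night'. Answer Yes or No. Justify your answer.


Rime (stressed vowel + following sounds) of 'light': -ight = /aɪt/
Rime of 'night': -ight = /aɪt/
/aɪt/ and /aɪt/ are the same ending sound, so the words rhyme.

Yes


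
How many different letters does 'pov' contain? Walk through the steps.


Unique letters in 'pov': {o, p, v} = 3 distinct letters.

3


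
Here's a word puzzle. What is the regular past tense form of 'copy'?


Apply rule: Change -y to -ied. 'copy' becomes 'copied'.

copied


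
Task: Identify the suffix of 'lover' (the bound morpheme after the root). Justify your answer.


The word 'lover' = 'love' (root) + '-er' (suffix). The suffix is '-er'.

er


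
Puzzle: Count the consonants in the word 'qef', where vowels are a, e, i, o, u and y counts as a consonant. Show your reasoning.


Consonants in 'qef': q, f = 2 consonants.

2


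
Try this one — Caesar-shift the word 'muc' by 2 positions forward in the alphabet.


Shift each letter by 2: m -> o, u -> w, c -> e. Result: 'owe'.

owe


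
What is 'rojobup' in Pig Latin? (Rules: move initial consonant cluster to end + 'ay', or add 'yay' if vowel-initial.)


'rojobup': move consonant cluster 'r' to end and add 'ay': 'ojobupray'.

ojobupray


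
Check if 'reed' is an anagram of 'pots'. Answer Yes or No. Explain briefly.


Sorted letters of 'reed': 'deer'
Sorted letters of 'pots': 'opst'
They do not match.

No


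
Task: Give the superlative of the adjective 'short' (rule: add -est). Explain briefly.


Apply superlative formation (add -est): 'short' -> 'shortest'.

shortest


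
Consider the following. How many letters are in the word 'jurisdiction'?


Spell out 'jurisdiction' and number each letter: j(1), u(2), r(3), i(4), s(5), d(6), i(7), c(8), t(9), i(10), o(11), n(12). Total: 12 letters.

12


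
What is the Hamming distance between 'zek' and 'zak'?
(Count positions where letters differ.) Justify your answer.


Alignment:
Position 1: 'z' vs 'z' = match
Position 2: 'e' vs 'a' = DIFFER
Position 3: 'k' vs 'k' = match
Total differences: 1

1


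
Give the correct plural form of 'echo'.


Apply rule: Add -es (consonant + o). 'echo' becomes 'echoes'.

echoes


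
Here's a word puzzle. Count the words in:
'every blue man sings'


Split into words: every | blue | man | sings = 4 words.

4


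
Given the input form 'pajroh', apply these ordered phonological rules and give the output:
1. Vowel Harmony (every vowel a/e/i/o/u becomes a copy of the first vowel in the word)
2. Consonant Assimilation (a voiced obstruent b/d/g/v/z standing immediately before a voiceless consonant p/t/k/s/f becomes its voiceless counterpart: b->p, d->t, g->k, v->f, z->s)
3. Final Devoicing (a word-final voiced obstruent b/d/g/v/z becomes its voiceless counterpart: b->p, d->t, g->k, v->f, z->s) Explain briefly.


Starting form: 'pajroh'
Rule 1: Vowel Harmony: all vowels become 'a' (matching first vowel). 'pajroh' -> 'pajrah'
Rule 2: Consonant Assimilation: no voiced obstruent (b/d/g/v/z) stands immediately before a voiceless consonant (p/t/k/s/f). No change.
Rule 3: Final Devoicing: final consonant 'h' is not one of the voiced obstruents b/d/g/v/z. No change.
Final form: 'pajrah'

pajrah


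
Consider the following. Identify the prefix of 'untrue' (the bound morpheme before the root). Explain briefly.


The word 'untrue' = 'un' (prefix) + 'true' (root). The prefix is 'un'.

un


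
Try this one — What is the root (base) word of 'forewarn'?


Remove prefix 'fore' from 'forewarn' to get root 'warn'.

warn


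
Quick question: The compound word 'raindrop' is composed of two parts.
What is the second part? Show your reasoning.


Split 'raindrop' into 'rain' + 'drop'. The second part is 'drop'.

drop


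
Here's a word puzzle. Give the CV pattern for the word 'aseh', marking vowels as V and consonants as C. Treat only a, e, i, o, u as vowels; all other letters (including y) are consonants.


Letter mapping: a = V, s = C, e = V, h = C.

VCVC


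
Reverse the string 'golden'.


Reverse 'golden' character by character: 'nedlog'.

nedlog


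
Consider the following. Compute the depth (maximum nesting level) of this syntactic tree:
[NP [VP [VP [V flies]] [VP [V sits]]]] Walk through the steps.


Count bracket nesting levels:
'[' at pos 0: depth = 1
'[' at pos 4: depth = 2
'[' at pos 8: depth = 3
'[' at pos 12: depth = 4
'[' at pos 23: depth = 3
'[' at pos 27: depth = 4
Maximum depth reached: 4

4


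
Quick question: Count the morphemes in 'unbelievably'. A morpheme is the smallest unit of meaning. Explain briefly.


Decomposition: un- (prefix) + believe (root) + -able (suffix) + -ly (suffix) = 4 morpheme(s)

4 morphemes


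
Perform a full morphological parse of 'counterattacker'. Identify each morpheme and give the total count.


Step 1: Identify prefix: 'counter' (meaning: against)
Step 2: Identify root: 'attack'
Step 3: Identify suffix(es): 'er'
Decomposition: counter- (prefix: against) + attack (root) + -er (suffix: one who)
Total morphemes: 3

3 morphemes (counter- (prefix: against) + attack (root) + -er (suffix: one who))


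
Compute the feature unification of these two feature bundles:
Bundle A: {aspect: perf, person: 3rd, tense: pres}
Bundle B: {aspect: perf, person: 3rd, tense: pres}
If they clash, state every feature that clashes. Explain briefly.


Compare features:
aspect: A=perf vs B=perf -> unified: perf
person: A=3rd vs B=3rd -> unified: 3rd
tense: A=pres vs B=pres -> unified: pres
No clashes found.

Unified: {aspect: perf, person: 3rd, tense: pres}


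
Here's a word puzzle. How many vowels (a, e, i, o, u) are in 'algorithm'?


Vowels in 'algorithm': a, o, i = 3 vowels.

3


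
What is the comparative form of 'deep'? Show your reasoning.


Apply comparative formation (add -er): 'deep' -> 'deeper'.

deeper


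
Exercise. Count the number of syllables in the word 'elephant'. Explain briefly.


Break 'elephant' into syllables: el-e-phant -> el | e | phant = 3 syllables

3 syllables


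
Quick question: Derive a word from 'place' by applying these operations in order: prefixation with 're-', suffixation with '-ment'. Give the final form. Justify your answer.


Step 1: Add prefix 're-' to 'place' = 'replace'
Step 2: Add suffix '-ment' to 'replace' = 'replacement'

replacement


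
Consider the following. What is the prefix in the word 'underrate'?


The word 'underrate' = 'under' (prefix) + 'rate' (root). The prefix is 'under'.

under


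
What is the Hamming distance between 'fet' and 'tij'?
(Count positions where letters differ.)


Alignment:
Position 1: 'f' vs 't' = DIFFER
Position 2: 'e' vs 'i' = DIFFER
Position 3: 't' vs 'j' = DIFFER
Total differences: 3

3


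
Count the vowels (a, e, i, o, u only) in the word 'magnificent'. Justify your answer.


Vowels in 'magnificent': a, i, i, e = 4 vowels.

4


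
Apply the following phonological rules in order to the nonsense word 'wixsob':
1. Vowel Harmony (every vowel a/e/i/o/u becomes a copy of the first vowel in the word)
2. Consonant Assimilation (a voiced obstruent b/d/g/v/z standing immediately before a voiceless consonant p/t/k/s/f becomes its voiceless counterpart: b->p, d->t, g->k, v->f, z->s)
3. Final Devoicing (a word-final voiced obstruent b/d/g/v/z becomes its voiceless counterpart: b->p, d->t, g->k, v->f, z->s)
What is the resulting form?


Starting form: 'wixsob'
Rule 1: Vowel Harmony: all vowels become 'i' (matching first vowel). 'wixsob' -> 'wixsib'
Rule 2: Consonant Assimilation: no voiced obstruent (b/d/g/v/z) stands immediately before a voiceless consonant (p/t/k/s/f). No change.
Rule 3: Final Devoicing: word-final voiced obstruent 'b' becomes voiceless 'p'. 'wixsib' -> 'wixsip'
Final form: 'wixsip'

wixsip


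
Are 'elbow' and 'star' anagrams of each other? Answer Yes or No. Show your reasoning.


Sorted letters of 'elbow': 'below'
Sorted letters of 'star': 'arst'
They do not match.

No


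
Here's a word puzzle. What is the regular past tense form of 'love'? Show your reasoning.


Apply rule: Add -d (word ends in -e). 'love' becomes 'loved'.

loved


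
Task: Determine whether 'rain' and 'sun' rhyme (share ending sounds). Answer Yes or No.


Rime (stressed vowel + following sounds) of 'rain': -ain = /eɪn/
Rime of 'sun': -un = /ʌn/
/eɪn/ and /ʌn/ are different ending sounds, so the words do not rhyme.

No


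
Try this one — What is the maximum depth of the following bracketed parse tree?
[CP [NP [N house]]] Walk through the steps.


Count bracket nesting levels:
'[' at pos 0: depth = 1
'[' at pos 4: depth = 2
'[' at pos 8: depth = 3
Maximum depth reached: 3

3


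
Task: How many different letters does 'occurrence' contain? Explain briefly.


Unique letters in 'occurrence': {c, e, n, o, r, u} = 6 distinct letters.

6


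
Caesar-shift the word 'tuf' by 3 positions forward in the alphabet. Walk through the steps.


Shift each letter by 3: t -> w, u -> x, f -> i. Result: 'wxi'.

wxi


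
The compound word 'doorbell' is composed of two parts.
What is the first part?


Split 'doorbell' into 'door' + 'bell'. The first part is 'door'.

door


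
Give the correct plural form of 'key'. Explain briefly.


Apply rule: Add -s. 'key' becomes 'keys'.

keys


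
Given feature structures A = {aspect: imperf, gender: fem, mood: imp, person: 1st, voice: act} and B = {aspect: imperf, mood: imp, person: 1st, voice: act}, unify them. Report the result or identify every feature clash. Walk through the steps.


Compare features:
aspect: A=imperf vs B=imperf -> unified: imperf
gender: A=fem vs B=_ -> unified: fem
mood: A=imp vs B=imp -> unified: imp
person: A=1st vs B=1st -> unified: 1st
voice: A=act vs B=act -> unified: act
No clashes found.

Unified: {aspect: imperf, gender: fem, mood: imp, person: 1st, voice: act}


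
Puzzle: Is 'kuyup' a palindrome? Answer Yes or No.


Forward: 'kuyup'
Reversed: 'puyuk'
They differ.

No


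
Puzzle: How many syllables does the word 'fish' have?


Break 'fish' into syllables: fish -> fish = 1 syllable

1 syllable


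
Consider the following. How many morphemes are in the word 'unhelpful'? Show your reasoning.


Decomposition: un- (prefix) + help (root) + -ful (suffix) = 3 morpheme(s)

3 morphemes


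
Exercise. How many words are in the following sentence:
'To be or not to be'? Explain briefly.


Split into words: To | be | or | not | to | be = 6 words.

6


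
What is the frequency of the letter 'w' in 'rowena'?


Letter 'w' in 'rowena': found at position(s) 3 = 1 occurrence(s).

1


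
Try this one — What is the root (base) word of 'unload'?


Remove prefix 'un' from 'unload' to get root 'load'.

load


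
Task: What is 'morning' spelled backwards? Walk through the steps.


Reverse 'morning' character by character: 'gninrom'.

gninrom


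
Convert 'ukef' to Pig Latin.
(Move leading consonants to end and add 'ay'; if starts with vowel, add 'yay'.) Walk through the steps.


'ukef' starts with a vowel, so add 'yay': 'ukefyay'.

ukefyay


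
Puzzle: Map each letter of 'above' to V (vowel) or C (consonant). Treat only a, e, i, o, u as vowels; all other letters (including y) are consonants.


Letter mapping: a = V, b = C, o = V, v = C, e = V.

VCVCV


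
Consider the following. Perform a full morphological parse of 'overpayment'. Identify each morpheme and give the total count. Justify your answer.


Step 1: Identify prefix: 'over' (meaning: excessively)
Step 2: Identify root: 'pay'
Step 3: Identify suffix(es): 'ment'
Decomposition: over- (prefix: excessively) + pay (root) + -ment (suffix: action/result)
Total morphemes: 3

3 morphemes (over- (prefix: excessively) + pay (root) + -ment (suffix: action/result))


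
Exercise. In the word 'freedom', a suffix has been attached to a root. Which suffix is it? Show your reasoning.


The word 'freedom' = 'free' (root) + '-dom' (suffix). The suffix is '-dom'.

dom


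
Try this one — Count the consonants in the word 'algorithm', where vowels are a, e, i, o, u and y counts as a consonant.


Consonants in 'algorithm': l, g, r, t, h, m = 6 consonants.

6


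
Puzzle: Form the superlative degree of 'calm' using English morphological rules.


Apply superlative formation (add -est): 'calm' -> 'calmest'.

calmest


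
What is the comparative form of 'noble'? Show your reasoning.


Apply comparative formation (ends in e: add -r): 'noble' -> 'nobler'.

nobler


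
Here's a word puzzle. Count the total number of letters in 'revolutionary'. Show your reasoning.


Spell out 'revolutionary' and number each letter: r(1), e(2), v(3), o(4), l(5), u(6), t(7), i(8), o(9), n(10), a(11), r(12), y(13). Total: 13 letters.

13


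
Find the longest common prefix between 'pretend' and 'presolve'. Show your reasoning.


Compare from the start: 3 characters match: 'pre'. Mismatch at position 4: 't' vs 's'.

pre


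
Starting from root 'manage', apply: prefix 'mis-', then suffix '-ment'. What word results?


Step 1: Add prefix 'mis-' to 'manage' = 'mismanage'
Step 2: Add suffix '-ment' to 'mismanage' = 'mismanagement'

mismanagement


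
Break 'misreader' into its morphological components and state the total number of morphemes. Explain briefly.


Step 1: Identify prefix: 'mis' (meaning: wrongly)
Step 2: Identify root: 'read'
Step 3: Identify suffix(es): 'er'
Decomposition: mis- (prefix: wrongly) + read (root) + -er (suffix: one who)
Total morphemes: 3

3 morphemes (mis- (prefix: wrongly) + read (root) + -er (suffix: one who))


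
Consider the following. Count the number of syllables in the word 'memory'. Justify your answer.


Break 'memory' into syllables: mem-o-ry -> mem | o | ry = 3 syllables

3 syllables


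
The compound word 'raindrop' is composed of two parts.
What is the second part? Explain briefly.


Split 'raindrop' into 'rain' + 'drop'. The second part is 'drop'.

drop


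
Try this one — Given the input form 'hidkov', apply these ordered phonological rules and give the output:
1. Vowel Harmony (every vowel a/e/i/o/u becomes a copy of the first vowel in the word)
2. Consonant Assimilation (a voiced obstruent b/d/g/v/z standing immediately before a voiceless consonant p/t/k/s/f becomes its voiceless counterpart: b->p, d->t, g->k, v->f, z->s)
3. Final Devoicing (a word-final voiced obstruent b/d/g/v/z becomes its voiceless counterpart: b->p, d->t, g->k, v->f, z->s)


Starting form: 'hidkov'
Rule 1: Vowel Harmony: all vowels become 'i' (matching first vowel). 'hidkov' -> 'hidkiv'
Rule 2: Consonant Assimilation: voiced obstruent before voiceless consonant becomes voiceless ('dk' -> 'tk'). 'hidkiv' -> 'hitkiv'
Rule 3: Final Devoicing: word-final voiced obstruent 'v' becomes voiceless 'f'. 'hitkiv' -> 'hitkif'
Final form: 'hitkif'

hitkif


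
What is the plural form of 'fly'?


Apply rule: Change -y to -ies (consonant + y). 'fly' becomes 'flies'.

flies


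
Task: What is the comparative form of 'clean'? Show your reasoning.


Apply comparative formation (add -er): 'clean' -> 'cleaner'.

cleaner


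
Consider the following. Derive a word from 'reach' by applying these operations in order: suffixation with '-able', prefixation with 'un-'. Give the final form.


Step 1: Add suffix '-able' to 'reach' = 'reachable'
Step 2: Add prefix 'un-' to 'reachable' = 'unreachable'

unreachable


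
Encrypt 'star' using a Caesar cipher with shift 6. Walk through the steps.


Shift each letter by 6: s -> y, t -> z, a -> g, r -> x. Result: 'yzgx'.

yzgx


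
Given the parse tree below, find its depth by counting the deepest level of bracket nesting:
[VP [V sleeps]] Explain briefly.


Count bracket nesting levels:
'[' at pos 0: depth = 1
'[' at pos 4: depth = 2
Maximum depth reached: 2

2


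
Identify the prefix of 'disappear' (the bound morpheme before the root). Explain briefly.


The word 'disappear' = 'dis' (prefix) + 'appear' (root). The prefix is 'dis'.

dis


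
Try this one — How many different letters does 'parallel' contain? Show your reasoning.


Unique letters in 'parallel': {a, e, l, p, r} = 5 distinct letters.

5


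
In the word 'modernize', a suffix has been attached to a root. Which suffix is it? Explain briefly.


The word 'modernize' = 'modern' (root) + '-ize' (suffix). The suffix is '-ize'.

ize


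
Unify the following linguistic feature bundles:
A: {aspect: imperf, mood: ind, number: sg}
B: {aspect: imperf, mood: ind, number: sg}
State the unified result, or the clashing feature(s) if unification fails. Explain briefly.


Compare features:
aspect: A=imperf vs B=imperf -> unified: imperf
mood: A=ind vs B=ind -> unified: ind
number: A=sg vs B=sg -> unified: sg
No clashes found.

Unified: {aspect: imperf, mood: ind, number: sg}


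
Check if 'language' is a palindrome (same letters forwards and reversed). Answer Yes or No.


Forward: 'language'
Reversed: 'egaugnal'
They differ.

No


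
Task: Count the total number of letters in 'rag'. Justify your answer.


Spell out 'rag' and number each letter: r(1), a(2), g(3). Total: 3 letters.

3


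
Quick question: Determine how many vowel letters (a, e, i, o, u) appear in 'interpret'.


Vowels in 'interpret': i, e, e = 3 vowels.

3


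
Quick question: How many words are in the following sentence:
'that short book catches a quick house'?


Split into words: that | short | book | catches | a | quick | house = 7 words.

7


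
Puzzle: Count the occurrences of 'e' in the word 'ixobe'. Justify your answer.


Letter 'e' in 'ixobe': found at position(s) 5 = 1 occurrence(s).

1


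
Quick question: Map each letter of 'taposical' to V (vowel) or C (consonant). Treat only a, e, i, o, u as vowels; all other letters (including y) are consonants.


Letter mapping: t = C, a = V, p = C, o = V, s = C, i = V, c = C, a = V, l = C.

CVCVCVCVC


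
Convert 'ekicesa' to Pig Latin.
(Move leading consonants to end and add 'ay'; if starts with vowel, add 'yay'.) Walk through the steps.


'ekicesa' starts with a vowel, so add 'yay': 'ekicesayay'.

ekicesayay


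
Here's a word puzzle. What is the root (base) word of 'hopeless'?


Remove suffix '-less' from 'hopeless' to get root 'hope'.

hope


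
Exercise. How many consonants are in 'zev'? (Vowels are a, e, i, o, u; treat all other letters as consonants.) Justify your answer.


Consonants in 'zev': z, v = 2 consonants.

2


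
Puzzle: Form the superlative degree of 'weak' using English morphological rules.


Apply superlative formation (add -est): 'weak' -> 'weakest'.

weakest


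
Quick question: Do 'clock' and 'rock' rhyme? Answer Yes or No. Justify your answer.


Rime (stressed vowel + following sounds) of 'clock': -ock = /ɒk/
Rime of 'rock': -ock = /ɒk/
/ɒk/ and /ɒk/ are the same ending sound, so the words rhyme.

Yes


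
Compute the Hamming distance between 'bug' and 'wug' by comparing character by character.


Alignment:
Position 1: 'b' vs 'w' = DIFFER
Position 2: 'u' vs 'u' = match
Position 3: 'g' vs 'g' = match
Total differences: 1

1


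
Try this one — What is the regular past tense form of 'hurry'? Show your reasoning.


Apply rule: Change -y to -ied. 'hurry' becomes 'hurried'.

hurried


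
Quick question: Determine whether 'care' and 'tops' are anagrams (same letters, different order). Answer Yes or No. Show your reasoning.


Sorted letters of 'care': 'acer'
Sorted letters of 'tops': 'opst'
They do not match.

No


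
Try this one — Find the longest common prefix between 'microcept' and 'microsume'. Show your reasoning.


Compare from the start: 5 characters match: 'micro'. Mismatch at position 6: 'c' vs 's'.

micro


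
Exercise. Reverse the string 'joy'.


Reverse 'joy' character by character: 'yoj'.

yoj


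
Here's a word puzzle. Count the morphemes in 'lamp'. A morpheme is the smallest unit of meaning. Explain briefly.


Decomposition: lamp (free morpheme) = 1 morpheme(s)

1 morphemes


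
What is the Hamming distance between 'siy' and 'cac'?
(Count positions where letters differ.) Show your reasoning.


Alignment:
Position 1: 's' vs 'c' = DIFFER
Position 2: 'i' vs 'a' = DIFFER
Position 3: 'y' vs 'c' = DIFFER
Total differences: 3

3


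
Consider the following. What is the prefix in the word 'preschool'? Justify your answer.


The word 'preschool' = 'pre' (prefix) + 'school' (root). The prefix is 'pre'.

pre


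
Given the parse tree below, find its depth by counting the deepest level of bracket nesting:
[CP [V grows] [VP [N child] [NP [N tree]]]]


Count bracket nesting levels:
'[' at pos 0: depth = 1
'[' at pos 4: depth = 2
'[' at pos 14: depth = 2
'[' at pos 18: depth = 3
'[' at pos 28: depth = 3
'[' at pos 32: depth = 4
Maximum depth reached: 4

4


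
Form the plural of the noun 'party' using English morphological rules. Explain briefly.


Apply rule: Change -y to -ies (consonant + y). 'party' becomes 'parties'.

parties


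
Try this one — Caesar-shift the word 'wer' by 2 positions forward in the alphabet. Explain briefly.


Shift each letter by 2: w -> y, e -> g, r -> t. Result: 'ygt'.

ygt


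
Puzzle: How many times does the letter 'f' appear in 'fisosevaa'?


Letter 'f' in 'fisosevaa': found at position(s) 1 = 1 occurrence(s).

1


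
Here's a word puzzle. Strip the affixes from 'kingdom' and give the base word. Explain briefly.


Remove suffix '-dom' from 'kingdom' to get root 'king'.

king


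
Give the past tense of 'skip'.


Apply rule: Double final consonant and add -ed. 'skip' becomes 'skipped'.

skipped


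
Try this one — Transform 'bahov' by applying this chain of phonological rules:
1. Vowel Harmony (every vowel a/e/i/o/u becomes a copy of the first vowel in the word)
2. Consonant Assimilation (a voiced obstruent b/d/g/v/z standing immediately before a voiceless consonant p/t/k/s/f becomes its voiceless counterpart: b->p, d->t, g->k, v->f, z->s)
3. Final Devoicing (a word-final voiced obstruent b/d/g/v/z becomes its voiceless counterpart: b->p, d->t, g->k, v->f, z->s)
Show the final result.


Starting form: 'bahov'
Rule 1: Vowel Harmony: all vowels become 'a' (matching first vowel). 'bahov' -> 'bahav'
Rule 2: Consonant Assimilation: no voiced obstruent (b/d/g/v/z) stands immediately before a voiceless consonant (p/t/k/s/f). No change.
Rule 3: Final Devoicing: word-final voiced obstruent 'v' becomes voiceless 'f'. 'bahav' -> 'bahaf'
Final form: 'bahaf'

bahaf


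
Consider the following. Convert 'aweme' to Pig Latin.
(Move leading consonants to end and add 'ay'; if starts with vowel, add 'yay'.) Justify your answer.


'aweme' starts with a vowel, so add 'yay': 'awemeyay'.

awemeyay


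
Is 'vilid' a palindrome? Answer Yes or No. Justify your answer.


Forward: 'vilid'
Reversed: 'diliv'
They differ.

No


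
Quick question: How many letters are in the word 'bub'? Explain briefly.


Spell out 'bub' and number each letter: b(1), u(2), b(3). Total: 3 letters.

3


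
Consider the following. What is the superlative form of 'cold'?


Apply superlative formation (add -est): 'cold' -> 'coldest'.

coldest


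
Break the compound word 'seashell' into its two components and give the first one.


Split 'seashell' into 'sea' + 'shell'. The first part is 'sea'.

sea


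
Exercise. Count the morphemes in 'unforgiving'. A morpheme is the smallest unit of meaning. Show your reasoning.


Decomposition: un- (prefix) + forgive (root) + -ing (suffix) = 3 morpheme(s)

3 morphemes


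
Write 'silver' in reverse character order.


Reverse 'silver' character by character: 'revlis'.

revlis


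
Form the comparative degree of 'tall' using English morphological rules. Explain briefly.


Apply comparative formation (add -er): 'tall' -> 'taller'.

taller


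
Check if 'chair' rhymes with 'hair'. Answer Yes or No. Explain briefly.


Rime (stressed vowel + following sounds) of 'chair': -air = /ɛər/
Rime of 'hair': -air = /ɛər/
/ɛər/ and /ɛər/ are the same ending sound, so the words rhyme.

Yes


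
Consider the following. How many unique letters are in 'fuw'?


Unique letters in 'fuw': {f, u, w} = 3 distinct letters.

3


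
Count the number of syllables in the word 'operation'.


Break 'operation' into syllables: op-er-a-tion -> op | er | a | tion = 4 syllables

4 syllables


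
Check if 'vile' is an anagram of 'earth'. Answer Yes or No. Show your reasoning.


Sorted letters of 'vile': 'eilv'
Sorted letters of 'earth': 'aehrt'
They do not match.

No


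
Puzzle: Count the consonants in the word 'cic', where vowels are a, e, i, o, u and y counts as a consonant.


Consonants in 'cic': c, c = 2 consonants.

2


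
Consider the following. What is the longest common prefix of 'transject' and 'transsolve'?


Compare from the start: 5 characters match: 'trans'. Mismatch at position 6: 'j' vs 's'.

trans


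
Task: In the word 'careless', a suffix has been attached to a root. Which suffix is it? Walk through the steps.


The word 'careless' = 'care' (root) + '-less' (suffix). The suffix is '-less'.

less


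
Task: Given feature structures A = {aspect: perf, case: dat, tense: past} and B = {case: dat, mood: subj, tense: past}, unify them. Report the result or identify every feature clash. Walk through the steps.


Compare features:
aspect: A=perf vs B=_ -> unified: perf
case: A=dat vs B=dat -> unified: dat
mood: A=_ vs B=subj -> unified: subj
tense: A=past vs B=past -> unified: past
No clashes found.

Unified: {aspect: perf, case: dat, mood: subj, tense: past}


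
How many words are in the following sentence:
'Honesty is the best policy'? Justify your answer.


Split into words: Honesty | is | the | best | policy = 5 words.

5


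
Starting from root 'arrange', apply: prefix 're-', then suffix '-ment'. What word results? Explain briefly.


Step 1: Add prefix 're-' to 'arrange' = 'rearrange'
Step 2: Add suffix '-ment' to 'rearrange' = 'rearrangement'

rearrangement


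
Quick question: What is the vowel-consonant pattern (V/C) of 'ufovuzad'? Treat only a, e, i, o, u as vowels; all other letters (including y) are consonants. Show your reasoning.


Letter mapping: u = V, f = C, o = V, v = C, u = V, z = C, a = V, d = C.

VCVCVCVC


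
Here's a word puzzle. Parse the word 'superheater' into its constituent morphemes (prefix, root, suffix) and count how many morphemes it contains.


Step 1: Identify prefix: 'super' (meaning: above)
Step 2: Identify root: 'heat'
Step 3: Identify suffix(es): 'er'
Decomposition: super- (prefix: above) + heat (root) + -er (suffix: one who)
Total morphemes: 3

3 morphemes (super- (prefix: above) + heat (root) + -er (suffix: one who))


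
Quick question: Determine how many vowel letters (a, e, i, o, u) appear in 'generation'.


Vowels in 'generation': e, e, a, i, o = 5 vowels.

5


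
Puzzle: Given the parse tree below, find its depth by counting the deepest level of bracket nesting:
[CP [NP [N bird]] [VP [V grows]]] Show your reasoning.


Count bracket nesting levels:
'[' at pos 0: depth = 1
'[' at pos 4: depth = 2
'[' at pos 8: depth = 3
'[' at pos 18: depth = 2
'[' at pos 22: depth = 3
Maximum depth reached: 3

3
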